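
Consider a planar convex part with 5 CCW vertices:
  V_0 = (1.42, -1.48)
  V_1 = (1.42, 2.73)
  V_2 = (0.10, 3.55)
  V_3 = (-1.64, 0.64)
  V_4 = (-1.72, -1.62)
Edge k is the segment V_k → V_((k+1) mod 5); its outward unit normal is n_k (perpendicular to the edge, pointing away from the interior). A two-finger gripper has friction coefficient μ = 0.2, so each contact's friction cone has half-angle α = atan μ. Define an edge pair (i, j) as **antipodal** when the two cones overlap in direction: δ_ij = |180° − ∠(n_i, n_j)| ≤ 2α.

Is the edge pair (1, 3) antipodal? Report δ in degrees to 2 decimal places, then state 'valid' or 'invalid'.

δ = 60.18°, invalid

α = atan 0.2 = 11.31°;  2α = 22.62°
edge 1: e_1 = (-1.32, +0.82);  n_1 = (+0.5277, +0.8494)
edge 3: e_3 = (-0.08, -2.26);  n_3 = (-0.9994, +0.0354)
∠(n_1, n_3) = 119.82°
δ = |180° − 119.82°| = 60.18°
60.18° > 2α = 22.62°  →  invalid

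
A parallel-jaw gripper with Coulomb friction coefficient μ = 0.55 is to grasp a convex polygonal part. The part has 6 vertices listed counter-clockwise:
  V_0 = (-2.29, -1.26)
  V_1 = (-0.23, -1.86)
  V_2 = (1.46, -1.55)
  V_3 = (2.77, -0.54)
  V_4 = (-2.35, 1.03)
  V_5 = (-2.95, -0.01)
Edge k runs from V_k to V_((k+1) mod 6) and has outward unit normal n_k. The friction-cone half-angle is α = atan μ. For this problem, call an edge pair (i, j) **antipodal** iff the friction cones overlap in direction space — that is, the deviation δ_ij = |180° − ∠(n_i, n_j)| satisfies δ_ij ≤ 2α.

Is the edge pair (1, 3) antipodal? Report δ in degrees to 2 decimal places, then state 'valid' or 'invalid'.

α = atan 0.55 = 28.81°;  2α = 57.62°
edge 1: e_1 = (+1.69, +0.31);  n_1 = (+0.1804, -0.9836)
edge 3: e_3 = (-5.12, +1.57);  n_3 = (+0.2932, +0.9561)
∠(n_1, n_3) = 152.56°
δ = |180° − 152.56°| = 27.44°
27.44° ≤ 2α = 57.62°  →  valid

δ = 27.44°, valid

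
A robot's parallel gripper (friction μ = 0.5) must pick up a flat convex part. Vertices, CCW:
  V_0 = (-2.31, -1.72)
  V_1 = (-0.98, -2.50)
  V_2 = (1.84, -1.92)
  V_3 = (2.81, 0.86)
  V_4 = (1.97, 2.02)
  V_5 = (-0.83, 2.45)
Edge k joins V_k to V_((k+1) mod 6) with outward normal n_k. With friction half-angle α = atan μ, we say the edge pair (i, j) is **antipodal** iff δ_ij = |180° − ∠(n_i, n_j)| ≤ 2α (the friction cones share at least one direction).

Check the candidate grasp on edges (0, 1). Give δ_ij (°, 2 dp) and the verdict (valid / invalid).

δ = 137.99°, invalid

α = atan 0.5 = 26.57°;  2α = 53.13°
edge 0: e_0 = (+1.33, -0.78);  n_0 = (-0.5059, -0.8626)
edge 1: e_1 = (+2.82, +0.58);  n_1 = (+0.2015, -0.9795)
∠(n_0, n_1) = 42.01°
δ = |180° − 42.01°| = 137.99°
137.99° > 2α = 53.13°  →  invalid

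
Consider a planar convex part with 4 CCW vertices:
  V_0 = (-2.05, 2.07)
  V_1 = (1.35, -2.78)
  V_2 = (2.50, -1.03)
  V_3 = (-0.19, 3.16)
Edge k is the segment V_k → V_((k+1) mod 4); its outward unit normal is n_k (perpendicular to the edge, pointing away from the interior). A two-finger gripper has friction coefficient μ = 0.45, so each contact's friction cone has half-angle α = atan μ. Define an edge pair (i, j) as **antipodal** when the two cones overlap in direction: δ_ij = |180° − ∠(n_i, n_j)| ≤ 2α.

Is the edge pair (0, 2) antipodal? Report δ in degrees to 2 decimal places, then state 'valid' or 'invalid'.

α = atan 0.45 = 24.23°;  2α = 48.46°
edge 0: e_0 = (+3.40, -4.85);  n_0 = (-0.8188, -0.5740)
edge 2: e_2 = (-2.69, +4.19);  n_2 = (+0.8415, +0.5402)
∠(n_0, n_2) = 177.67°
δ = |180° − 177.67°| = 2.33°
2.33° ≤ 2α = 48.46°  →  valid

δ = 2.33°, valid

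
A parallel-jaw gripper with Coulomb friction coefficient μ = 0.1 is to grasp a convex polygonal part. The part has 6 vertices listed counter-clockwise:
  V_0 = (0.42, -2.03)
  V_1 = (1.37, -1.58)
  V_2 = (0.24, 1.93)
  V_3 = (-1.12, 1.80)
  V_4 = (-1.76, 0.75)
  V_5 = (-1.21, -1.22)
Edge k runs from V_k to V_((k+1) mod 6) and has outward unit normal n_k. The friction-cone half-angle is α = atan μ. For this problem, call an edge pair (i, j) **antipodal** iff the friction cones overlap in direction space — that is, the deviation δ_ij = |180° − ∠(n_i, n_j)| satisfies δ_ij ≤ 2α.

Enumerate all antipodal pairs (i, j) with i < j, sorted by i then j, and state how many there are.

count = 1; pairs: (1,4)

α = atan 0.1 = 5.71°;  2α = 11.42°
n_0 = (+0.4281, -0.9037)
n_1 = (+0.9519, +0.3064)
n_2 = (-0.0952, +0.9955)
n_3 = (-0.8539, +0.5205)
n_4 = (-0.9632, -0.2689)
n_5 = (-0.4450, -0.8955)
  (0,1): δ = 97.50°  ·
  (0,2): δ = 19.89°  ·
  (0,3): δ = 33.29°  ·
  (0,4): δ = 80.25°  ·
  (0,5): δ = 128.23°  ·
  (1,2): δ = 102.39°  ·
  (1,3): δ = 49.21°  ·
  (1,4): δ = 2.25°  ✓
  (1,5): δ = 45.73°  ·
  (2,3): δ = 126.82°  ·
  (2,4): δ = 79.86°  ·
  (2,5): δ = 31.88°  ·
  (3,4): δ = 133.04°  ·
  (3,5): δ = 85.06°  ·
  (4,5): δ = 132.02°  ·
antipodal pairs: 1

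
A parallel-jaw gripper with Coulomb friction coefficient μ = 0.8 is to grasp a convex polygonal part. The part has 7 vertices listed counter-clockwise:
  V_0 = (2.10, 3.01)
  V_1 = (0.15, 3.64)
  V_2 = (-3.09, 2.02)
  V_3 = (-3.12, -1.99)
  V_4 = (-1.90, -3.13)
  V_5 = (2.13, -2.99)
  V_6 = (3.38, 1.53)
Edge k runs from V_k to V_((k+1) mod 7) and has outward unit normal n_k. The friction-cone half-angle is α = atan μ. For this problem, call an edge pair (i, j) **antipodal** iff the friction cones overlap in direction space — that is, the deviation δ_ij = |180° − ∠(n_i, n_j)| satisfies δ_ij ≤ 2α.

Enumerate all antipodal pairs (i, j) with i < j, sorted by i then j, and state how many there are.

count = 11; pairs: (0,2), (0,3), (0,4), (1,3), (1,4), (1,5), (2,5), (2,6), (3,5), (3,6), (4,6)

α = atan 0.8 = 38.66°;  2α = 77.32°
n_0 = (+0.3074, +0.9516)
n_1 = (-0.4472, +0.8944)
n_2 = (-1.0000, +0.0075)
n_3 = (-0.6827, -0.7307)
n_4 = (+0.0347, -0.9994)
n_5 = (+0.9638, -0.2665)
n_6 = (+0.7564, +0.6542)
  (0,1): δ = 135.53°  ·
  (0,2): δ = 72.52°  ✓
  (0,3): δ = 25.15°  ✓
  (0,4): δ = 19.89°  ✓
  (0,5): δ = 92.45°  ·
  (0,6): δ = 148.76°  ·
  (1,2): δ = 116.99°  ·
  (1,3): δ = 69.62°  ✓
  (1,4): δ = 24.58°  ✓
  (1,5): δ = 47.98°  ✓
  (1,6): δ = 104.29°  ·
  (2,3): δ = 132.63°  ·
  (2,4): δ = 87.58°  ·
  (2,5): δ = 15.03°  ✓
  (2,6): δ = 41.28°  ✓
  (3,4): δ = 134.95°  ·
  (3,5): δ = 62.40°  ✓
  (3,6): δ = 6.09°  ✓
  (4,5): δ = 107.45°  ·
  (4,6): δ = 51.13°  ✓
  (5,6): δ = 123.69°  ·
antipodal pairs: 11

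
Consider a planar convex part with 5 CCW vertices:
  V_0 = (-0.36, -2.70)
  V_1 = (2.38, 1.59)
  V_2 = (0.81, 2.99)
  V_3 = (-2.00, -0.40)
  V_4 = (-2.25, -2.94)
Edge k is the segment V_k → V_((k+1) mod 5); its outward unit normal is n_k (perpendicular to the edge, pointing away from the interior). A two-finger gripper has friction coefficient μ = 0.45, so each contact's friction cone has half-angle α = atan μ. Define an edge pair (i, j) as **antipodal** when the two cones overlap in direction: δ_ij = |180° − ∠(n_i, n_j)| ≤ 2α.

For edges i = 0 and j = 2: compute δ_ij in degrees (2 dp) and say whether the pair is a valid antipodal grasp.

α = atan 0.45 = 24.23°;  2α = 48.46°
edge 0: e_0 = (+2.74, +4.29);  n_0 = (+0.8428, -0.5383)
edge 2: e_2 = (-2.81, -3.39);  n_2 = (-0.7699, +0.6382)
∠(n_0, n_2) = 172.91°
δ = |180° − 172.91°| = 7.09°
7.09° ≤ 2α = 48.46°  →  valid

δ = 7.09°, valid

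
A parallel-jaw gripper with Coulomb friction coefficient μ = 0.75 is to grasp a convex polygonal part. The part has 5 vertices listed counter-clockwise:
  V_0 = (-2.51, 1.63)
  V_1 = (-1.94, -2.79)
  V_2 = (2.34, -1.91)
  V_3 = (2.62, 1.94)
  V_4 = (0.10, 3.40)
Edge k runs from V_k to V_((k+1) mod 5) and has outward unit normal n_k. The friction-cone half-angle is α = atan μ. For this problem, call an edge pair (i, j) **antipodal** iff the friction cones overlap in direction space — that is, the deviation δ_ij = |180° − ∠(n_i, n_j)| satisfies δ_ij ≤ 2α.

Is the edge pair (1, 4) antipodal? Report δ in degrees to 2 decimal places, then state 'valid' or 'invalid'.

α = atan 0.75 = 36.87°;  2α = 73.74°
edge 1: e_1 = (+4.28, +0.88);  n_1 = (+0.2014, -0.9795)
edge 4: e_4 = (-2.61, -1.77);  n_4 = (-0.5613, +0.8276)
∠(n_1, n_4) = 157.47°
δ = |180° − 157.47°| = 22.53°
22.53° ≤ 2α = 73.74°  →  valid

δ = 22.53°, valid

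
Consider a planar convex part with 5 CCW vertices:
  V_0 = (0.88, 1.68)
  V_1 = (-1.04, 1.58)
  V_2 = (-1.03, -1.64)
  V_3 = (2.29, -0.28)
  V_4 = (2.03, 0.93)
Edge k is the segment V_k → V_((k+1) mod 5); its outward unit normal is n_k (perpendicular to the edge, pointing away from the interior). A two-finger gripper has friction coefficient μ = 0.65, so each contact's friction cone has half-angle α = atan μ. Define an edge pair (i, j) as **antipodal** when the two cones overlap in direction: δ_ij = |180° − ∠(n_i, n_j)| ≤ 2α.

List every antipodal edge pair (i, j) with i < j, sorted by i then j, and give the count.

α = atan 0.65 = 33.02°;  2α = 66.05°
n_0 = (-0.0520, +0.9986)
n_1 = (-1.0000, -0.0031)
n_2 = (+0.3791, -0.9254)
n_3 = (+0.9777, +0.2101)
n_4 = (+0.5463, +0.8376)
  (0,1): δ = 92.80°  ·
  (0,2): δ = 19.29°  ✓
  (0,3): δ = 99.15°  ·
  (0,4): δ = 143.91°  ·
  (1,2): δ = 67.90°  ·
  (1,3): δ = 11.95°  ✓
  (1,4): δ = 56.71°  ✓
  (2,3): δ = 100.15°  ·
  (2,4): δ = 55.39°  ✓
  (3,4): δ = 135.24°  ·
antipodal pairs: 4

count = 4; pairs: (0,2), (1,3), (1,4), (2,4)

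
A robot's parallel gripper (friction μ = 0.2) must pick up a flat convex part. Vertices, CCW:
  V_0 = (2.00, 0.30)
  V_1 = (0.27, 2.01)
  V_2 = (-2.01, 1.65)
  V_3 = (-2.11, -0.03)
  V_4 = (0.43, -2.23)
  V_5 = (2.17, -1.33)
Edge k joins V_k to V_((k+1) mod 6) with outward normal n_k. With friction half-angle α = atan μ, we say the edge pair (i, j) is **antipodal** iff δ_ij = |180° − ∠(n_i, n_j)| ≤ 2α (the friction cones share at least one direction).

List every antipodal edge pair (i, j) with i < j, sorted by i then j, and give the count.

count = 3; pairs: (0,3), (1,4), (2,5)

α = atan 0.2 = 11.31°;  2α = 22.62°
n_0 = (+0.7030, +0.7112)
n_1 = (-0.1560, +0.9878)
n_2 = (-0.9982, +0.0594)
n_3 = (-0.6547, -0.7559)
n_4 = (+0.4594, -0.8882)
n_5 = (+0.9946, +0.1037)
  (0,1): δ = 126.36°  ·
  (0,2): δ = 48.74°  ·
  (0,3): δ = 3.77°  ✓
  (0,4): δ = 72.02°  ·
  (0,5): δ = 140.62°  ·
  (1,2): δ = 102.38°  ·
  (1,3): δ = 49.87°  ·
  (1,4): δ = 18.38°  ✓
  (1,5): δ = 86.98°  ·
  (2,3): δ = 127.49°  ·
  (2,4): δ = 59.24°  ·
  (2,5): δ = 9.36°  ✓
  (3,4): δ = 111.75°  ·
  (3,5): δ = 43.15°  ·
  (4,5): δ = 111.40°  ·
antipodal pairs: 3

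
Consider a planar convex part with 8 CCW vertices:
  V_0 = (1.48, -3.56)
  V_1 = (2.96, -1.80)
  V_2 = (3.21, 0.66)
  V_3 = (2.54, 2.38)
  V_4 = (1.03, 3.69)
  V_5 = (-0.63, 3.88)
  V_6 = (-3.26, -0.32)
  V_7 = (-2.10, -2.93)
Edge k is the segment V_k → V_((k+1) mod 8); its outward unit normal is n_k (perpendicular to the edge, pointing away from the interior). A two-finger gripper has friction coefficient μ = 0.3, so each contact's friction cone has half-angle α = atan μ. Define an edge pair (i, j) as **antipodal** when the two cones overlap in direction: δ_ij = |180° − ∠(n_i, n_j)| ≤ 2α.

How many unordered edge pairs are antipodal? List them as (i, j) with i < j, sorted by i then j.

count = 7; pairs: (0,5), (1,5), (1,6), (2,6), (3,6), (3,7), (4,7)

α = atan 0.3 = 16.70°;  2α = 33.40°
n_0 = (+0.7654, -0.6436)
n_1 = (+0.9949, -0.1011)
n_2 = (+0.9318, +0.3630)
n_3 = (+0.6553, +0.7554)
n_4 = (+0.1137, +0.9935)
n_5 = (-0.8475, +0.5307)
n_6 = (-0.9138, -0.4061)
n_7 = (-0.1733, -0.9849)
  (0,1): δ = 145.74°  ·
  (0,2): δ = 118.66°  ·
  (0,3): δ = 90.88°  ·
  (0,4): δ = 56.47°  ·
  (0,5): δ = 8.01°  ✓
  (0,6): δ = 64.02°  ·
  (0,7): δ = 120.08°  ·
  (1,2): δ = 152.91°  ·
  (1,3): δ = 125.14°  ·
  (1,4): δ = 90.73°  ·
  (1,5): δ = 26.25°  ✓
  (1,6): δ = 29.77°  ✓
  (1,7): δ = 85.82°  ·
  (2,3): δ = 152.23°  ·
  (2,4): δ = 117.81°  ·
  (2,5): δ = 53.34°  ·
  (2,6): δ = 2.68°  ✓
  (2,7): δ = 58.74°  ·
  (3,4): δ = 145.59°  ·
  (3,5): δ = 81.11°  ·
  (3,6): δ = 25.09°  ✓
  (3,7): δ = 30.96°  ✓
  (4,5): δ = 115.52°  ·
  (4,6): δ = 59.51°  ·
  (4,7): δ = 3.45°  ✓
  (5,6): δ = 123.98°  ·
  (5,7): δ = 67.93°  ·
  (6,7): δ = 123.94°  ·
antipodal pairs: 7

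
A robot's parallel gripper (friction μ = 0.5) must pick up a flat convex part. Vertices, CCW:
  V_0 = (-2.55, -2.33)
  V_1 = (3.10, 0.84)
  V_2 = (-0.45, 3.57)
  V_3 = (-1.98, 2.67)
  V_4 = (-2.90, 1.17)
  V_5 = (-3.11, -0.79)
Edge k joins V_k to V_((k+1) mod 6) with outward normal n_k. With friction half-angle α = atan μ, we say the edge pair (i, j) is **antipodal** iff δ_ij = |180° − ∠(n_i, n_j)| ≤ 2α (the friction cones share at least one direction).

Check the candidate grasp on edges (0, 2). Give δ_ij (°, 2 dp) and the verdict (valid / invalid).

δ = 1.17°, valid

α = atan 0.5 = 26.57°;  2α = 53.13°
edge 0: e_0 = (+5.65, +3.17);  n_0 = (+0.4893, -0.8721)
edge 2: e_2 = (-1.53, -0.90);  n_2 = (-0.5070, +0.8619)
∠(n_0, n_2) = 178.83°
δ = |180° − 178.83°| = 1.17°
1.17° ≤ 2α = 53.13°  →  valid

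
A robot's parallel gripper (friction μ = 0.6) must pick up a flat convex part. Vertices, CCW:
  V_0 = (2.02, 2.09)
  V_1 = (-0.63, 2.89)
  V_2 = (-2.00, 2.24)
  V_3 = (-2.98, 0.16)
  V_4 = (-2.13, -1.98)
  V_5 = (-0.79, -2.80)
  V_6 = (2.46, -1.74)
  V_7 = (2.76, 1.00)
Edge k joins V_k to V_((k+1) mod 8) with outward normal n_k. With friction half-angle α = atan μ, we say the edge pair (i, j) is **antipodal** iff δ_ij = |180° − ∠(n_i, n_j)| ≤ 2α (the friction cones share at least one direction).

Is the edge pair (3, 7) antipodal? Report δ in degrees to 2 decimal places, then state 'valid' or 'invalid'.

δ = 12.51°, valid

α = atan 0.6 = 30.96°;  2α = 61.93°
edge 3: e_3 = (+0.85, -2.14);  n_3 = (-0.9294, -0.3691)
edge 7: e_7 = (-0.74, +1.09);  n_7 = (+0.8273, +0.5617)
∠(n_3, n_7) = 167.49°
δ = |180° − 167.49°| = 12.51°
12.51° ≤ 2α = 61.93°  →  valid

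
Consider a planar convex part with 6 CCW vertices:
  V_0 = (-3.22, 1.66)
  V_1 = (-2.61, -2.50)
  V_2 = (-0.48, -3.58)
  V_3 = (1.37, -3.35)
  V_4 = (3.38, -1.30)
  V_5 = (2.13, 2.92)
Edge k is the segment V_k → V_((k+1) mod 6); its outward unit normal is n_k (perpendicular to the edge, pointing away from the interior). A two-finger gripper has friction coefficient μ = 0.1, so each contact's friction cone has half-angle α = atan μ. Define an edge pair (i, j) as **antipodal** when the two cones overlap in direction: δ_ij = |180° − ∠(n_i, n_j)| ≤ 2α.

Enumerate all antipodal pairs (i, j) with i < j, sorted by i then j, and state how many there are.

α = atan 0.1 = 5.71°;  2α = 11.42°
n_0 = (-0.9894, -0.1451)
n_1 = (-0.4522, -0.8919)
n_2 = (+0.1234, -0.9924)
n_3 = (+0.7140, -0.7001)
n_4 = (+0.9588, +0.2840)
n_5 = (-0.2292, +0.9734)
  (0,1): δ = 125.23°  ·
  (0,2): δ = 91.26°  ·
  (0,3): δ = 52.78°  ·
  (0,4): δ = 8.16°  ✓
  (0,5): δ = 94.91°  ·
  (1,2): δ = 146.03°  ·
  (1,3): δ = 107.55°  ·
  (1,4): δ = 46.61°  ·
  (1,5): δ = 40.14°  ·
  (2,3): δ = 141.52°  ·
  (2,4): δ = 80.59°  ·
  (2,5): δ = 6.17°  ✓
  (3,4): δ = 119.06°  ·
  (3,5): δ = 32.31°  ·
  (4,5): δ = 93.25°  ·
antipodal pairs: 2

count = 2; pairs: (0,4), (2,5)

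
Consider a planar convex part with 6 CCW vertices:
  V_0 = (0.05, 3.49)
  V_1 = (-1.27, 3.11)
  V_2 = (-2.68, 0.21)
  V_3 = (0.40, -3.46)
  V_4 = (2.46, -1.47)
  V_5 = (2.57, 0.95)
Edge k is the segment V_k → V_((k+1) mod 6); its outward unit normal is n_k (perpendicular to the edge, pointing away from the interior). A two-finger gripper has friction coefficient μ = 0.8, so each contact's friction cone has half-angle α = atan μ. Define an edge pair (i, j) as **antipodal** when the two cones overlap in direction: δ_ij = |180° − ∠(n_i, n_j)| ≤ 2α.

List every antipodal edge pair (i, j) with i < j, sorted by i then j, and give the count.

count = 8; pairs: (0,2), (0,3), (0,4), (1,3), (1,4), (1,5), (2,4), (2,5)

α = atan 0.8 = 38.66°;  2α = 77.32°
n_0 = (-0.2766, +0.9610)
n_1 = (-0.8993, +0.4373)
n_2 = (-0.7660, -0.6428)
n_3 = (+0.6948, -0.7192)
n_4 = (+0.9990, -0.0454)
n_5 = (+0.7099, +0.7043)
  (0,1): δ = 131.99°  ·
  (0,2): δ = 66.06°  ✓
  (0,3): δ = 27.95°  ✓
  (0,4): δ = 71.34°  ✓
  (0,5): δ = 118.71°  ·
  (1,2): δ = 114.07°  ·
  (1,3): δ = 20.06°  ✓
  (1,4): δ = 23.33°  ✓
  (1,5): δ = 70.70°  ✓
  (2,3): δ = 85.99°  ·
  (2,4): δ = 42.61°  ✓
  (2,5): δ = 4.77°  ✓
  (3,4): δ = 136.61°  ·
  (3,5): δ = 89.24°  ·
  (4,5): δ = 132.62°  ·
antipodal pairs: 8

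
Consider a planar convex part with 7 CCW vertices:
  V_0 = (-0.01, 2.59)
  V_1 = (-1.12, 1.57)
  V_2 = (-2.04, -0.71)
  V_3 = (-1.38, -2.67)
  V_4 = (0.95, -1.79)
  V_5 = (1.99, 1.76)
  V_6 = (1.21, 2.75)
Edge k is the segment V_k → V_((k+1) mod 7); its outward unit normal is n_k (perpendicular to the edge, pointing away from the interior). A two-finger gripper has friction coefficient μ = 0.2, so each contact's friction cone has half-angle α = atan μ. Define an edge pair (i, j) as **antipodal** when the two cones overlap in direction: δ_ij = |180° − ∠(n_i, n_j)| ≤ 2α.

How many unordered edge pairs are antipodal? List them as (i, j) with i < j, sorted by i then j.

α = atan 0.2 = 11.31°;  2α = 22.62°
n_0 = (-0.6766, +0.7363)
n_1 = (-0.9274, +0.3742)
n_2 = (-0.9477, -0.3191)
n_3 = (+0.3533, -0.9355)
n_4 = (+0.9597, -0.2811)
n_5 = (+0.7855, +0.6189)
n_6 = (-0.1300, +0.9915)
  (0,1): δ = 154.55°  ·
  (0,2): δ = 113.97°  ·
  (0,3): δ = 21.89°  ✓
  (0,4): δ = 31.09°  ·
  (0,5): δ = 85.65°  ·
  (0,6): δ = 144.89°  ·
  (1,2): δ = 139.42°  ·
  (1,3): δ = 47.33°  ·
  (1,4): δ = 5.65°  ✓
  (1,5): δ = 60.21°  ·
  (1,6): δ = 119.45°  ·
  (2,3): δ = 87.92°  ·
  (2,4): δ = 34.94°  ·
  (2,5): δ = 19.62°  ✓
  (2,6): δ = 78.86°  ·
  (3,4): δ = 127.02°  ·
  (3,5): δ = 72.46°  ·
  (3,6): δ = 13.22°  ✓
  (4,5): δ = 125.44°  ·
  (4,6): δ = 66.20°  ·
  (5,6): δ = 120.76°  ·
antipodal pairs: 4

count = 4; pairs: (0,3), (1,4), (2,5), (3,6)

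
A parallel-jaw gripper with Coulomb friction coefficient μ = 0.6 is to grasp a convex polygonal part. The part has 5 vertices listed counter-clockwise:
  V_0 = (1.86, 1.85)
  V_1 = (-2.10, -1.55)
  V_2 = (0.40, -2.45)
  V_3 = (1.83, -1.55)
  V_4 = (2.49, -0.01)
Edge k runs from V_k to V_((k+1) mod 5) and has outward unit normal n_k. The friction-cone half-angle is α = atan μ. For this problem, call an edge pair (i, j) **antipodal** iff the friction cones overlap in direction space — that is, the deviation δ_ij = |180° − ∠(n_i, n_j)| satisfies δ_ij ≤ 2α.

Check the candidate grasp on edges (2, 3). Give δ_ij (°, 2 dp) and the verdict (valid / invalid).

α = atan 0.6 = 30.96°;  2α = 61.93°
edge 2: e_2 = (+1.43, +0.90);  n_2 = (+0.5327, -0.8463)
edge 3: e_3 = (+0.66, +1.54);  n_3 = (+0.9191, -0.3939)
∠(n_2, n_3) = 34.62°
δ = |180° − 34.62°| = 145.38°
145.38° > 2α = 61.93°  →  invalid

δ = 145.38°, invalid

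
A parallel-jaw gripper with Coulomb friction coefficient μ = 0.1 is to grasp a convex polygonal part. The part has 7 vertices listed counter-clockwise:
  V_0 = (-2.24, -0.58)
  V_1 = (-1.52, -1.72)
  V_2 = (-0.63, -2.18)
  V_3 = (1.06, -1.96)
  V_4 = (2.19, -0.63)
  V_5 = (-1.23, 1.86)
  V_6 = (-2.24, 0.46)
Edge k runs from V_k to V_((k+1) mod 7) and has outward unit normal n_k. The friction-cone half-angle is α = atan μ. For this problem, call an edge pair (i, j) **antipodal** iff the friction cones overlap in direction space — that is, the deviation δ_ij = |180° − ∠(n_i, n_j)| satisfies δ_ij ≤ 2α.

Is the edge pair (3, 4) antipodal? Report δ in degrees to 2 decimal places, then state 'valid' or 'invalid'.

α = atan 0.1 = 5.71°;  2α = 11.42°
edge 3: e_3 = (+1.13, +1.33);  n_3 = (+0.7621, -0.6475)
edge 4: e_4 = (-3.42, +2.49);  n_4 = (+0.5886, +0.8084)
∠(n_3, n_4) = 94.29°
δ = |180° − 94.29°| = 85.71°
85.71° > 2α = 11.42°  →  invalid

δ = 85.71°, invalid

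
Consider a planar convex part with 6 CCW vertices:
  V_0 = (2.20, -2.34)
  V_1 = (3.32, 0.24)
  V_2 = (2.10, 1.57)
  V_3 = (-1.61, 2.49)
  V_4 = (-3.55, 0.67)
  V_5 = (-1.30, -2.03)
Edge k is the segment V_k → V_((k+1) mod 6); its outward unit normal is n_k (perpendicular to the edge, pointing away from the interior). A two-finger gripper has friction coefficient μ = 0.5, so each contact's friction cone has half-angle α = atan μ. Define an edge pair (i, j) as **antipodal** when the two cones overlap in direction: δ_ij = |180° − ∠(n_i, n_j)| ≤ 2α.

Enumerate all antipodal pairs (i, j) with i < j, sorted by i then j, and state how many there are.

α = atan 0.5 = 26.57°;  2α = 53.13°
n_0 = (+0.9173, -0.3982)
n_1 = (+0.7369, +0.6760)
n_2 = (+0.2407, +0.9706)
n_3 = (-0.6842, +0.7293)
n_4 = (-0.7682, -0.6402)
n_5 = (-0.0882, -0.9961)
  (0,1): δ = 114.00°  ·
  (0,2): δ = 80.46°  ·
  (0,3): δ = 23.36°  ✓
  (0,4): δ = 63.27°  ·
  (0,5): δ = 108.40°  ·
  (1,2): δ = 146.46°  ·
  (1,3): δ = 89.36°  ·
  (1,4): δ = 2.72°  ✓
  (1,5): δ = 42.41°  ✓
  (2,3): δ = 122.90°  ·
  (2,4): δ = 36.27°  ✓
  (2,5): δ = 8.87°  ✓
  (3,4): δ = 93.37°  ·
  (3,5): δ = 48.23°  ✓
  (4,5): δ = 134.87°  ·
antipodal pairs: 6

count = 6; pairs: (0,3), (1,4), (1,5), (2,4), (2,5), (3,5)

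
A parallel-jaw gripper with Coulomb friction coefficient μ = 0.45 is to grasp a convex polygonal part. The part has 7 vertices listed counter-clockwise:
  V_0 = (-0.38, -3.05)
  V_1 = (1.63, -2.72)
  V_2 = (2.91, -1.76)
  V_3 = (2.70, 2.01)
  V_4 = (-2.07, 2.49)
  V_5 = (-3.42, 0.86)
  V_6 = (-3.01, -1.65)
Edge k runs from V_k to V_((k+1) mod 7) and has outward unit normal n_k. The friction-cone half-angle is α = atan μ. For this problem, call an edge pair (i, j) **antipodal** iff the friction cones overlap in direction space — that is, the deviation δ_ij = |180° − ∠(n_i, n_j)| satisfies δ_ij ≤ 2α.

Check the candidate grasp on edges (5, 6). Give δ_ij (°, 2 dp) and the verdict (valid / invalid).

δ = 127.30°, invalid

α = atan 0.45 = 24.23°;  2α = 48.46°
edge 5: e_5 = (+0.41, -2.51);  n_5 = (-0.9869, -0.1612)
edge 6: e_6 = (+2.63, -1.40);  n_6 = (-0.4699, -0.8827)
∠(n_5, n_6) = 52.70°
δ = |180° − 52.70°| = 127.30°
127.30° > 2α = 48.46°  →  invalid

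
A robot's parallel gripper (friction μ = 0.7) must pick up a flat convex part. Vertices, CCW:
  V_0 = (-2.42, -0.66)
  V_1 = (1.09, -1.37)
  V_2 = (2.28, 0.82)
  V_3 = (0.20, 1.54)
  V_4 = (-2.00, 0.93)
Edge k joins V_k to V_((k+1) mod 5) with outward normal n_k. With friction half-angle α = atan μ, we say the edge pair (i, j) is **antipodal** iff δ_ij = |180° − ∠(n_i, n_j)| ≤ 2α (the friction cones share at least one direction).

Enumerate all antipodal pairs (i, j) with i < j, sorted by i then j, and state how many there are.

count = 4; pairs: (0,2), (0,3), (1,3), (1,4)

α = atan 0.7 = 34.99°;  2α = 69.98°
n_0 = (-0.1983, -0.9801)
n_1 = (+0.8787, -0.4774)
n_2 = (+0.3271, +0.9450)
n_3 = (-0.2672, +0.9636)
n_4 = (-0.9668, +0.2554)
  (0,1): δ = 107.08°  ·
  (0,2): δ = 7.66°  ✓
  (0,3): δ = 26.93°  ✓
  (0,4): δ = 86.64°  ·
  (1,2): δ = 80.57°  ·
  (1,3): δ = 45.98°  ✓
  (1,4): δ = 13.72°  ✓
  (2,3): δ = 145.41°  ·
  (2,4): δ = 85.70°  ·
  (3,4): δ = 120.29°  ·
antipodal pairs: 4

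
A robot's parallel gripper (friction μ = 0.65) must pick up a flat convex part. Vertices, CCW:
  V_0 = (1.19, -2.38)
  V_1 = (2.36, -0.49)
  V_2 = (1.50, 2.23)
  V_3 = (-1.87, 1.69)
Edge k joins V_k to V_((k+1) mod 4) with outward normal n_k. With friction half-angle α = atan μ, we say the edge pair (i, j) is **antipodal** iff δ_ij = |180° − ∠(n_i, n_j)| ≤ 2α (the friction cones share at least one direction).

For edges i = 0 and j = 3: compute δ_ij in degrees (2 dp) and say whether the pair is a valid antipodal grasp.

δ = 68.70°, invalid

α = atan 0.65 = 33.02°;  2α = 66.05°
edge 0: e_0 = (+1.17, +1.89);  n_0 = (+0.8503, -0.5264)
edge 3: e_3 = (+3.06, -4.07);  n_3 = (-0.7993, -0.6009)
∠(n_0, n_3) = 111.30°
δ = |180° − 111.30°| = 68.70°
68.70° > 2α = 66.05°  →  invalid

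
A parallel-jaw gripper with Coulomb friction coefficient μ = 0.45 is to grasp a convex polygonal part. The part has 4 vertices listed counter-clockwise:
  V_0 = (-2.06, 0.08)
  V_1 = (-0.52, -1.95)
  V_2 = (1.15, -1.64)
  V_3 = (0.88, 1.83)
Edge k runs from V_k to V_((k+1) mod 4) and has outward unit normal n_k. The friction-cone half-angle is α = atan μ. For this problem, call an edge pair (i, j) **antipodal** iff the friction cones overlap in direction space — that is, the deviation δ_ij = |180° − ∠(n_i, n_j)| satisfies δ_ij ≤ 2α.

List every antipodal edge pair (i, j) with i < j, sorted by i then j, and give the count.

α = atan 0.45 = 24.23°;  2α = 48.46°
n_0 = (-0.7967, -0.6044)
n_1 = (+0.1825, -0.9832)
n_2 = (+0.9970, +0.0776)
n_3 = (-0.5115, +0.8593)
  (0,1): δ = 116.67°  ·
  (0,2): δ = 32.74°  ✓
  (0,3): δ = 83.58°  ·
  (1,2): δ = 96.07°  ·
  (1,3): δ = 20.25°  ✓
  (2,3): δ = 63.69°  ·
antipodal pairs: 2

count = 2; pairs: (0,2), (1,3)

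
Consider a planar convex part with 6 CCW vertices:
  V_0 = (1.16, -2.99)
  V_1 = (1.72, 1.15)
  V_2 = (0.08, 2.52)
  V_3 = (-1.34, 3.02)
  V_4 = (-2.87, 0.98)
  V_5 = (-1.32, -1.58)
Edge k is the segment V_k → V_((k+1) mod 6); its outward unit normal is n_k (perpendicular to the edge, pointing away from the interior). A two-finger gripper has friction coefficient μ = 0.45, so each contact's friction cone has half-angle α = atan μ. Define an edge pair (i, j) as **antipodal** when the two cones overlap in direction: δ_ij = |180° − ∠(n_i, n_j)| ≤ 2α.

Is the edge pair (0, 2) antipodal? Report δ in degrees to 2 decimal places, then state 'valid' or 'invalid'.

α = atan 0.45 = 24.23°;  2α = 48.46°
edge 0: e_0 = (+0.56, +4.14);  n_0 = (+0.9910, -0.1340)
edge 2: e_2 = (-1.42, +0.50);  n_2 = (+0.3321, +0.9432)
∠(n_0, n_2) = 78.31°
δ = |180° − 78.31°| = 101.69°
101.69° > 2α = 48.46°  →  invalid

δ = 101.69°, invalid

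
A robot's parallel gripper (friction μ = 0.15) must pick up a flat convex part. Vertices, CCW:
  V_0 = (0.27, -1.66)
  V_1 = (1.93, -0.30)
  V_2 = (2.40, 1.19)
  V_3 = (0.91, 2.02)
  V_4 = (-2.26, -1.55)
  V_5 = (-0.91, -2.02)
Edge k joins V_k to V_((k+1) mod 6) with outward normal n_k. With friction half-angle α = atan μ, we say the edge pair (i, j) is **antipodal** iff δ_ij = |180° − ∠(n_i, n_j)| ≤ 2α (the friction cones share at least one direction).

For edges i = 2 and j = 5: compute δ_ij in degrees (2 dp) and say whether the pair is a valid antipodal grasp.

α = atan 0.15 = 8.53°;  2α = 17.06°
edge 2: e_2 = (-1.49, +0.83);  n_2 = (+0.4866, +0.8736)
edge 5: e_5 = (+1.18, +0.36);  n_5 = (+0.2918, -0.9565)
∠(n_2, n_5) = 133.91°
δ = |180° − 133.91°| = 46.09°
46.09° > 2α = 17.06°  →  invalid

δ = 46.09°, invalid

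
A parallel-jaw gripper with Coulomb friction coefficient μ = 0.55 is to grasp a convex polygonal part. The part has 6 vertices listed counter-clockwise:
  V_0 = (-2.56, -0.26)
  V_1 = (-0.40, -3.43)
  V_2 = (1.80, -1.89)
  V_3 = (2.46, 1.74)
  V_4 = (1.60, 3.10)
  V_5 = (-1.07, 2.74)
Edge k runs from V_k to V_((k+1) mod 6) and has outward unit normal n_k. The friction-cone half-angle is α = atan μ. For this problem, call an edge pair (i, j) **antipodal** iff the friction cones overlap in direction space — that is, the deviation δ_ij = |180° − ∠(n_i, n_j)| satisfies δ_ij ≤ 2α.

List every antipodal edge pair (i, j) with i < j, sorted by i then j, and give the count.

count = 5; pairs: (0,2), (0,3), (1,4), (1,5), (2,5)

α = atan 0.55 = 28.81°;  2α = 57.62°
n_0 = (-0.8264, -0.5631)
n_1 = (+0.5735, -0.8192)
n_2 = (+0.9839, -0.1789)
n_3 = (+0.8452, +0.5345)
n_4 = (-0.1336, +0.9910)
n_5 = (-0.8956, +0.4448)
  (0,1): δ = 89.28°  ·
  (0,2): δ = 44.57°  ✓
  (0,3): δ = 1.96°  ✓
  (0,4): δ = 63.41°  ·
  (0,5): δ = 119.32°  ·
  (1,2): δ = 135.30°  ·
  (1,3): δ = 92.68°  ·
  (1,4): δ = 27.31°  ✓
  (1,5): δ = 28.60°  ✓
  (2,3): δ = 137.39°  ·
  (2,4): δ = 72.02°  ·
  (2,5): δ = 16.11°  ✓
  (3,4): δ = 114.63°  ·
  (3,5): δ = 58.72°  ·
  (4,5): δ = 124.09°  ·
antipodal pairs: 5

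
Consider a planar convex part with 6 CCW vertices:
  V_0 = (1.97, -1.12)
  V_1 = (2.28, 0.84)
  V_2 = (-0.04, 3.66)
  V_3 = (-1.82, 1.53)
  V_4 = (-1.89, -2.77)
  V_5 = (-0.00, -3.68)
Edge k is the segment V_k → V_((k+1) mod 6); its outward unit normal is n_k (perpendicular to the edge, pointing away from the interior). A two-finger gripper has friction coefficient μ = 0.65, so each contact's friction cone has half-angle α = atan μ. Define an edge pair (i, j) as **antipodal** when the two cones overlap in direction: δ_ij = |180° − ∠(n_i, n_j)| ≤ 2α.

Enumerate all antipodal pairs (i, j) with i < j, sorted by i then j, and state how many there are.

count = 6; pairs: (0,2), (0,3), (1,3), (1,4), (2,5), (3,5)

α = atan 0.65 = 33.02°;  2α = 66.05°
n_0 = (+0.9877, -0.1562)
n_1 = (+0.7722, +0.6353)
n_2 = (-0.7673, +0.6412)
n_3 = (-0.9999, +0.0163)
n_4 = (-0.4338, -0.9010)
n_5 = (+0.7925, -0.6099)
  (0,1): δ = 131.57°  ·
  (0,2): δ = 30.90°  ✓
  (0,3): δ = 8.05°  ✓
  (0,4): δ = 73.28°  ·
  (0,5): δ = 151.41°  ·
  (1,2): δ = 79.33°  ·
  (1,3): δ = 40.38°  ✓
  (1,4): δ = 24.85°  ✓
  (1,5): δ = 102.98°  ·
  (2,3): δ = 141.05°  ·
  (2,4): δ = 75.83°  ·
  (2,5): δ = 2.31°  ✓
  (3,4): δ = 114.78°  ·
  (3,5): δ = 36.65°  ✓
  (4,5): δ = 101.87°  ·
antipodal pairs: 6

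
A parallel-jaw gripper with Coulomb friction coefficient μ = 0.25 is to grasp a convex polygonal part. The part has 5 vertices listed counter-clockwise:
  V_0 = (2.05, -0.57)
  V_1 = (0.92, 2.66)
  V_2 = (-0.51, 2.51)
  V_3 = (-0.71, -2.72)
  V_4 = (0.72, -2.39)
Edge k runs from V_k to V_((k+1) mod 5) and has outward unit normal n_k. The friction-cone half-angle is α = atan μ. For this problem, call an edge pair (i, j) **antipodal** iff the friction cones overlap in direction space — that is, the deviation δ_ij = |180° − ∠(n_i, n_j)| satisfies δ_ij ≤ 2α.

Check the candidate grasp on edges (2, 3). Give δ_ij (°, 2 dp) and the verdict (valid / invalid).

α = atan 0.25 = 14.04°;  2α = 28.07°
edge 2: e_2 = (-0.20, -5.23);  n_2 = (-0.9993, +0.0382)
edge 3: e_3 = (+1.43, +0.33);  n_3 = (+0.2249, -0.9744)
∠(n_2, n_3) = 105.18°
δ = |180° − 105.18°| = 74.82°
74.82° > 2α = 28.07°  →  invalid

δ = 74.82°, invalid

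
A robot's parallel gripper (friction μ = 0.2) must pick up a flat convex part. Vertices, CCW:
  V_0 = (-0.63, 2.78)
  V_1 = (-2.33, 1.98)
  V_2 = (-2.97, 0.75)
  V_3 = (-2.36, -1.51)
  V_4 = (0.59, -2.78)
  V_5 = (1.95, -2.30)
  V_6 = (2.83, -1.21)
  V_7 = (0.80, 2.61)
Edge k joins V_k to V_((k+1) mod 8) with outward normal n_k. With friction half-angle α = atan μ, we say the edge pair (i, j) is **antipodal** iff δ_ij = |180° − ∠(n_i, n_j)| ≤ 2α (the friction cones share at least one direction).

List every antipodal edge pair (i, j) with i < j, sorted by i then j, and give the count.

α = atan 0.2 = 11.31°;  2α = 22.62°
n_0 = (-0.4258, +0.9048)
n_1 = (-0.8871, +0.4616)
n_2 = (-0.9655, -0.2606)
n_3 = (-0.3954, -0.9185)
n_4 = (+0.3328, -0.9430)
n_5 = (+0.7781, -0.6282)
n_6 = (+0.8831, +0.4693)
n_7 = (+0.1180, +0.9930)
  (0,1): δ = 142.69°  ·
  (0,2): δ = 100.10°  ·
  (0,3): δ = 48.49°  ·
  (0,4): δ = 5.76°  ✓
  (0,5): δ = 25.88°  ·
  (0,6): δ = 92.79°  ·
  (0,7): δ = 148.02°  ·
  (1,2): δ = 137.41°  ·
  (1,3): δ = 85.80°  ·
  (1,4): δ = 43.07°  ·
  (1,5): δ = 11.43°  ✓
  (1,6): δ = 55.48°  ·
  (1,7): δ = 110.71°  ·
  (2,3): δ = 128.40°  ·
  (2,4): δ = 85.66°  ·
  (2,5): δ = 54.02°  ·
  (2,6): δ = 12.88°  ✓
  (2,7): δ = 68.12°  ·
  (3,4): δ = 137.27°  ·
  (3,5): δ = 105.62°  ·
  (3,6): δ = 38.72°  ·
  (3,7): δ = 16.51°  ✓
  (4,5): δ = 148.36°  ·
  (4,6): δ = 81.45°  ·
  (4,7): δ = 26.22°  ·
  (5,6): δ = 113.10°  ·
  (5,7): δ = 57.86°  ·
  (6,7): δ = 124.77°  ·
antipodal pairs: 4

count = 4; pairs: (0,4), (1,5), (2,6), (3,7)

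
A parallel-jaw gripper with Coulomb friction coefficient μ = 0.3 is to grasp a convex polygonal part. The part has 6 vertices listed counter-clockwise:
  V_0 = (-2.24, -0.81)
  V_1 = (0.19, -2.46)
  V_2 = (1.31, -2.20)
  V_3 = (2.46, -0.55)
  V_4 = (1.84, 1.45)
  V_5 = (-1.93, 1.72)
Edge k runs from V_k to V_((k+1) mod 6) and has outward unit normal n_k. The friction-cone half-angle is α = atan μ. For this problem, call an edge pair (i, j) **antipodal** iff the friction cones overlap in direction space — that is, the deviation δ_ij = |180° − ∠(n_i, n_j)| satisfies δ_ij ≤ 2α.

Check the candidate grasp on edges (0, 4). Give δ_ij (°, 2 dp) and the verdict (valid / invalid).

α = atan 0.3 = 16.70°;  2α = 33.40°
edge 0: e_0 = (+2.43, -1.65);  n_0 = (-0.5618, -0.8273)
edge 4: e_4 = (-3.77, +0.27);  n_4 = (+0.0714, +0.9974)
∠(n_0, n_4) = 149.92°
δ = |180° − 149.92°| = 30.08°
30.08° ≤ 2α = 33.40°  →  valid

δ = 30.08°, valid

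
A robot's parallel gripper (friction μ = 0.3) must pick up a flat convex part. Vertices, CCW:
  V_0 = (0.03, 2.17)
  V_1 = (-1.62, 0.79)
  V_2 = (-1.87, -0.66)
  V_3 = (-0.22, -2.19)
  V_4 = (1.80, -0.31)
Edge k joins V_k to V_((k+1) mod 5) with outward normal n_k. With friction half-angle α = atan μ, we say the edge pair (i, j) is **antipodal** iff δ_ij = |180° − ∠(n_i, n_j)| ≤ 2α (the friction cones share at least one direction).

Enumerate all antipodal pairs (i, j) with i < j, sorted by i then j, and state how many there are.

α = atan 0.3 = 16.70°;  2α = 33.40°
n_0 = (-0.6416, +0.7671)
n_1 = (-0.9855, +0.1699)
n_2 = (-0.6799, -0.7333)
n_3 = (+0.6813, -0.7320)
n_4 = (+0.8140, +0.5809)
  (0,1): δ = 139.69°  ·
  (0,2): δ = 82.75°  ·
  (0,3): δ = 3.04°  ✓
  (0,4): δ = 85.61°  ·
  (1,2): δ = 123.06°  ·
  (1,3): δ = 37.27°  ·
  (1,4): δ = 45.30°  ·
  (2,3): δ = 94.22°  ·
  (2,4): δ = 11.65°  ✓
  (3,4): δ = 97.43°  ·
antipodal pairs: 2

count = 2; pairs: (0,3), (2,4)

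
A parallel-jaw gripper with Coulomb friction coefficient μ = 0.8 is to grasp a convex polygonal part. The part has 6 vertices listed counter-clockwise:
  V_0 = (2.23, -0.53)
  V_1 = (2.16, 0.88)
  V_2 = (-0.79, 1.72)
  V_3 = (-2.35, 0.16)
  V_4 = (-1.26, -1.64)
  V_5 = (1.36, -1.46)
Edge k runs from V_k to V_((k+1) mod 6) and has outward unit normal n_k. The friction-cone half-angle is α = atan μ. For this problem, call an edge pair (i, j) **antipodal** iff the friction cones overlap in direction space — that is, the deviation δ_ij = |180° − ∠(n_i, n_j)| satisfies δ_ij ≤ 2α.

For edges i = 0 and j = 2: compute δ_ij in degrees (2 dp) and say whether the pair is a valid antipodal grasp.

δ = 47.84°, valid

α = atan 0.8 = 38.66°;  2α = 77.32°
edge 0: e_0 = (-0.07, +1.41);  n_0 = (+0.9988, +0.0496)
edge 2: e_2 = (-1.56, -1.56);  n_2 = (-0.7071, +0.7071)
∠(n_0, n_2) = 132.16°
δ = |180° − 132.16°| = 47.84°
47.84° ≤ 2α = 77.32°  →  valid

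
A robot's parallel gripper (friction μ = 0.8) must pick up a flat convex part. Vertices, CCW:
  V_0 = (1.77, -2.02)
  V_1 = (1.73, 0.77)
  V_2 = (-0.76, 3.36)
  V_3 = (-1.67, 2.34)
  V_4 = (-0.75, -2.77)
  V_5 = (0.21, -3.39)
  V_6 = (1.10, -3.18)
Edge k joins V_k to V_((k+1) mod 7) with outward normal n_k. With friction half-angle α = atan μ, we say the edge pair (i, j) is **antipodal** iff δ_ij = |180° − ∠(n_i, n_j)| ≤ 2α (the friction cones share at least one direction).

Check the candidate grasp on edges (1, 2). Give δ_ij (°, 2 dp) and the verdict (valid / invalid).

α = atan 0.8 = 38.66°;  2α = 77.32°
edge 1: e_1 = (-2.49, +2.59);  n_1 = (+0.7209, +0.6931)
edge 2: e_2 = (-0.91, -1.02);  n_2 = (-0.7462, +0.6657)
∠(n_1, n_2) = 94.39°
δ = |180° − 94.39°| = 85.61°
85.61° > 2α = 77.32°  →  invalid

δ = 85.61°, invalid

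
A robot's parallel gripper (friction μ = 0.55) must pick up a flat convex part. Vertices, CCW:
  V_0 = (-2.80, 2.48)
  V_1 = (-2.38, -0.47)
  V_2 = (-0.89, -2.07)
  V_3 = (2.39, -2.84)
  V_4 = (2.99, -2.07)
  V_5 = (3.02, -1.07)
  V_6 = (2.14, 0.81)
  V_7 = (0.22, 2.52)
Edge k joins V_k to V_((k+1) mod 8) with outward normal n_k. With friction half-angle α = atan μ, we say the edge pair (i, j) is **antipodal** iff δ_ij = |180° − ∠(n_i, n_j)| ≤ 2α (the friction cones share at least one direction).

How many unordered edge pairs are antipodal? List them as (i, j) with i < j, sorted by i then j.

count = 12; pairs: (0,3), (0,4), (0,5), (0,6), (1,4), (1,5), (1,6), (1,7), (2,5), (2,6), (2,7), (3,7)

α = atan 0.55 = 28.81°;  2α = 57.62°
n_0 = (-0.9900, -0.1410)
n_1 = (-0.7318, -0.6815)
n_2 = (-0.2285, -0.9735)
n_3 = (+0.7888, -0.6146)
n_4 = (+0.9996, -0.0300)
n_5 = (+0.9057, +0.4239)
n_6 = (+0.6651, +0.7468)
n_7 = (-0.0132, +0.9999)
  (0,1): δ = 145.14°  ·
  (0,2): δ = 111.31°  ·
  (0,3): δ = 46.03°  ✓
  (0,4): δ = 9.82°  ✓
  (0,5): δ = 16.98°  ✓
  (0,6): δ = 40.21°  ✓
  (0,7): δ = 82.66°  ·
  (1,2): δ = 146.17°  ·
  (1,3): δ = 80.89°  ·
  (1,4): δ = 44.68°  ✓
  (1,5): δ = 17.88°  ✓
  (1,6): δ = 5.35°  ✓
  (1,7): δ = 47.80°  ✓
  (2,3): δ = 114.72°  ·
  (2,4): δ = 78.51°  ·
  (2,5): δ = 51.71°  ✓
  (2,6): δ = 28.48°  ✓
  (2,7): δ = 13.97°  ✓
  (3,4): δ = 143.79°  ·
  (3,5): δ = 116.99°  ·
  (3,6): δ = 93.76°  ·
  (3,7): δ = 51.31°  ✓
  (4,5): δ = 153.20°  ·
  (4,6): δ = 129.97°  ·
  (4,7): δ = 87.52°  ·
  (5,6): δ = 156.77°  ·
  (5,7): δ = 114.32°  ·
  (6,7): δ = 137.55°  ·
antipodal pairs: 12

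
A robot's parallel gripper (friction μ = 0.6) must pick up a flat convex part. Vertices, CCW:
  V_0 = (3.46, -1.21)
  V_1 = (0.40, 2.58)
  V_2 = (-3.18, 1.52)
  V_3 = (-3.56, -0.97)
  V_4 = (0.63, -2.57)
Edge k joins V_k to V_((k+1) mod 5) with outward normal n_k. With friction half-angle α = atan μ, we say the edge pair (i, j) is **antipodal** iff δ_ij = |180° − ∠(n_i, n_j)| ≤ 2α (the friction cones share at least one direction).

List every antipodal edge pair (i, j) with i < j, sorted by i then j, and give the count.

α = atan 0.6 = 30.96°;  2α = 61.93°
n_0 = (+0.7781, +0.6282)
n_1 = (-0.2839, +0.9589)
n_2 = (-0.9886, +0.1509)
n_3 = (-0.3567, -0.9342)
n_4 = (+0.4331, -0.9013)
  (0,1): δ = 112.42°  ·
  (0,2): δ = 47.59°  ✓
  (0,3): δ = 30.18°  ✓
  (0,4): δ = 76.75°  ·
  (1,2): δ = 115.17°  ·
  (1,3): δ = 37.39°  ✓
  (1,4): δ = 9.17°  ✓
  (2,3): δ = 102.22°  ·
  (2,4): δ = 55.66°  ✓
  (3,4): δ = 133.43°  ·
antipodal pairs: 5

count = 5; pairs: (0,2), (0,3), (1,3), (1,4), (2,4)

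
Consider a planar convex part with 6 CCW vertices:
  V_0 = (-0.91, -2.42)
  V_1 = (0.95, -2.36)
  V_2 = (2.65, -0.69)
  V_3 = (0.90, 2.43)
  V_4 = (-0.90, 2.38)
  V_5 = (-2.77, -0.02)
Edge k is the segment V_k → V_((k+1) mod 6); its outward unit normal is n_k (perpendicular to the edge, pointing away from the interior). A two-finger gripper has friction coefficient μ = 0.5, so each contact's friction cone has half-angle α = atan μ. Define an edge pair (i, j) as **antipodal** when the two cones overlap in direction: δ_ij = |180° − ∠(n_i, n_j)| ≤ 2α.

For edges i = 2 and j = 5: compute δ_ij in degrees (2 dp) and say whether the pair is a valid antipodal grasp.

α = atan 0.5 = 26.57°;  2α = 53.13°
edge 2: e_2 = (-1.75, +3.12);  n_2 = (+0.8722, +0.4892)
edge 5: e_5 = (+1.86, -2.40);  n_5 = (-0.7904, -0.6126)
∠(n_2, n_5) = 171.51°
δ = |180° − 171.51°| = 8.49°
8.49° ≤ 2α = 53.13°  →  valid

δ = 8.49°, valid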